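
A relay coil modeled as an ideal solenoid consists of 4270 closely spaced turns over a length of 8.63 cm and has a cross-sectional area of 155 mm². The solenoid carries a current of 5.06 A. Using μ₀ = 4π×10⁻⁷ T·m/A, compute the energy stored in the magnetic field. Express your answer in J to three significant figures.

U ≈ 0.527 J

A = 155 mm² = 1.550×10^-4 m².
L = μ₀N²A/ℓ = (4π×10⁻⁷)(4270)²(1.550×10^-4)/(8.630×10^-2) = 4.115×10^-2 H.
U = ½LI² = ½(4.115×10^-2)(5.06)² = 0.5268 J.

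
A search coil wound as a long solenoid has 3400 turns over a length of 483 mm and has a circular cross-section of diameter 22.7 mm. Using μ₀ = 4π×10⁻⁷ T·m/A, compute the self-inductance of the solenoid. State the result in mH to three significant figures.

A = π(d/2)² = π(1.135×10^-2 m)² = 4.047×10^-4 m².
For a long solenoid, L = μ₀N²A/ℓ.
L = (4π×10⁻⁷)(3400)²(4.047×10^-4)/(0.483 m) = 1.217×10^-2 H.

L ≈ 12.2 mH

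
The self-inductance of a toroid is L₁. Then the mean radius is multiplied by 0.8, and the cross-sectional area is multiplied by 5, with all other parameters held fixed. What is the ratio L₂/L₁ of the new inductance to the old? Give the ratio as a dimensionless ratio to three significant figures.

For a toroid, L ∝ μᵣN²A/R.
L₂/L₁ = (0.8)^-1 × (5) = 6.25.

L₂/L₁ = 6.25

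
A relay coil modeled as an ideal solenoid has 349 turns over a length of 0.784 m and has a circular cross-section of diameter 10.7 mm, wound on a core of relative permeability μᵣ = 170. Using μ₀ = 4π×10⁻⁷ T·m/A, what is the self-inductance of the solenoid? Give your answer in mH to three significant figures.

L ≈ 2.98 mH

A = π(d/2)² = π(5.350×10^-3 m)² = 8.992×10^-5 m².
For a long solenoid, L = μ₀μᵣN²A/ℓ.
L = (4π×10⁻⁷)(170)(349)²(8.992×10^-5)/(0.784 m) = 2.984×10^-3 H.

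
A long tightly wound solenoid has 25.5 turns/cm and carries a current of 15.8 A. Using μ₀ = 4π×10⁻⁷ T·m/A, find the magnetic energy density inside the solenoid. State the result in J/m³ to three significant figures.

B = μ₀nI = (4π×10⁻⁷)(2.550×10^3)(15.8) = 5.063×10^-2 T.
u = B²/(2μ₀) = (5.063×10^-2)²/(2×4π×10⁻⁷) = 1.020×10^3 J/m³.

u ≈ 1020 J/m³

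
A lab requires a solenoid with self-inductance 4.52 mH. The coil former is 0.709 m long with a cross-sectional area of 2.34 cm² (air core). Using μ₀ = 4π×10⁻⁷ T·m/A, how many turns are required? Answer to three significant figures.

A = 2.34 cm² = 2.340×10^-4 m².
From L = μ₀N²A/ℓ, N = √(Lℓ / (μ₀A)).
N = √[(4.520×10^-3)(0.709) / ((4π×10⁻⁷)×2.340×10^-4)] = √(1.090×10^7) ≈ 3301.3.

N ≈ 3300 turns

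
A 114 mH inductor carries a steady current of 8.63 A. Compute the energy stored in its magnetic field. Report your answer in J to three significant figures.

U ≈ 4.25 J

Stored magnetic energy: U = ½LI².
U = ½(0.114 H)(8.63 A)² = 4.245 J.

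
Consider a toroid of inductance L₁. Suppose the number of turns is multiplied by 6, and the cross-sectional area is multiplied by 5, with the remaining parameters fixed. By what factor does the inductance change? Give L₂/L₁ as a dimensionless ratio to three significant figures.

L₂/L₁ = 180

For a toroid, L ∝ μᵣN²A/R.
L₂/L₁ = (6)^2 × (5) = 180.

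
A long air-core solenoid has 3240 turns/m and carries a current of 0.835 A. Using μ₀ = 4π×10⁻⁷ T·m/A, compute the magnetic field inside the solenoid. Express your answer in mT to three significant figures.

Inside a long solenoid, B = μ₀nI.
B = (4π×10⁻⁷)(3.240×10^3 m⁻¹)(0.835 A) = 3.400×10^-3 T.

B ≈ 3.40 mT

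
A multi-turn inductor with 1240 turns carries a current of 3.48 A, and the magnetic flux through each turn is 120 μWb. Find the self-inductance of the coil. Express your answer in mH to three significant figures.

Self-inductance is defined by L = NΦ_B/I (flux linkage over current).
L = (1240)(1.200×10^-4 Wb)/(3.48 A) = 4.276×10^-2 H.

L ≈ 42.8 mH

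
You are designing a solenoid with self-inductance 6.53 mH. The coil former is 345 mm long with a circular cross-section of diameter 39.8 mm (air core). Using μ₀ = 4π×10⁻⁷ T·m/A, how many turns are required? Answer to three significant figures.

A = π(d/2)² = π(1.990×10^-2 m)² = 1.244×10^-3 m².
From L = μ₀N²A/ℓ, N = √(Lℓ / (μ₀A)).
N = √[(6.530×10^-3)(0.345) / ((4π×10⁻⁷)×1.244×10^-3)] = √(1.441×10^6) ≈ 1200.4.

N ≈ 1200 turns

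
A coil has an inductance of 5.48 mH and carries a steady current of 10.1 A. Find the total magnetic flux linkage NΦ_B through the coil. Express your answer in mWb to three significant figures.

NΦ_B ≈ 55.3 mWb

From L = NΦ_B/I, the flux linkage is NΦ_B = LI.
NΦ_B = (5.480×10^-3 H)(10.1 A) = 5.5348×10^-2 Wb.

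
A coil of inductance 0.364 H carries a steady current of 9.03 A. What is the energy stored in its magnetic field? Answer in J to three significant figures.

U ≈ 14.8 J

Stored magnetic energy: U = ½LI².
U = ½(0.364 H)(9.03 A)² = 14.84 J.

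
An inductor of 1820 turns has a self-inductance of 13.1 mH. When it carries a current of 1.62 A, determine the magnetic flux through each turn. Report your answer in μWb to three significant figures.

From L = NΦ_B/I, the flux per turn is Φ_B = LI/N.
Φ_B = (1.310×10^-2 H)(1.62 A)/1820 = 1.166×10^-5 Wb.

Φ_B ≈ 11.7 μWb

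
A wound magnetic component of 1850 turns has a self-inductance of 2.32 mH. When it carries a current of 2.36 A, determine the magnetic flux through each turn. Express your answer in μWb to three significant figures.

Φ_B ≈ 2.96 μWb

From L = NΦ_B/I, the flux per turn is Φ_B = LI/N.
Φ_B = (2.320×10^-3 H)(2.36 A)/1850 = 2.960×10^-6 Wb.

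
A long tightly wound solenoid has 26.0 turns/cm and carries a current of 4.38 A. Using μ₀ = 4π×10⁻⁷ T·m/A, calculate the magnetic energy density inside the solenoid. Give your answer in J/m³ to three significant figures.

B = μ₀nI = (4π×10⁻⁷)(2.600×10^3)(4.38) = 1.431×10^-2 T.
u = B²/(2μ₀) = (1.431×10^-2)²/(2×4π×10⁻⁷) = 81.48 J/m³.

u ≈ 81.5 J/m³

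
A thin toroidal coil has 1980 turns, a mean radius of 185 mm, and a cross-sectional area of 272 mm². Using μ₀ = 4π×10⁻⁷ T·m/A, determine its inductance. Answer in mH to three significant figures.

L ≈ 1.15 mH

For a thin toroid, L = μ₀N²A/(2πR).
L = (4π×10⁻⁷)(1980)²(2.720×10^-4) / (2π×0.185 m) = 1.153×10^-3 H.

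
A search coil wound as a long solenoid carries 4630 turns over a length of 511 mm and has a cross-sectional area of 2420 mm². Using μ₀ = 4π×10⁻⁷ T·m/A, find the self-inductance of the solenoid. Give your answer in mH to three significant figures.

A = 2420 mm² = 2.420×10^-3 m².
For a long solenoid, L = μ₀N²A/ℓ.
L = (4π×10⁻⁷)(4630)²(2.420×10^-3)/(0.511 m) = 0.1276 H.

L ≈ 128 mH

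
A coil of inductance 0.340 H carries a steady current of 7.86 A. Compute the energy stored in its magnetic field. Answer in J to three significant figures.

Stored magnetic energy: U = ½LI².
U = ½(0.34 H)(7.86 A)² = 10.5 J.

U ≈ 10.5 J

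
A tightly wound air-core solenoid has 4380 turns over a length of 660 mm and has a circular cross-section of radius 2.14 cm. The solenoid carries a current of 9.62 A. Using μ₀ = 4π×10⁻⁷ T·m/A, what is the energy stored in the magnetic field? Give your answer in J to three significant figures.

A = πr² = π(2.140×10^-2 m)² = 1.439×10^-3 m².
L = μ₀N²A/ℓ = (4π×10⁻⁷)(4380)²(1.439×10^-3)/(0.66) = 5.255×10^-2 H.
U = ½LI² = ½(5.255×10^-2)(9.62)² = 2.432 J.

U ≈ 2.43 J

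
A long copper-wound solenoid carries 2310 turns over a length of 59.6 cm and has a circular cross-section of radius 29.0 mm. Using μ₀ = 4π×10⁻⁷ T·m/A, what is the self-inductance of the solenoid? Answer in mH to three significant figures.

L ≈ 29.7 mH

A = πr² = π(2.900×10^-2 m)² = 2.642×10^-3 m².
For a long solenoid, L = μ₀N²A/ℓ.
L = (4π×10⁻⁷)(2310)²(2.642×10^-3)/(0.596 m) = 2.973×10^-2 H.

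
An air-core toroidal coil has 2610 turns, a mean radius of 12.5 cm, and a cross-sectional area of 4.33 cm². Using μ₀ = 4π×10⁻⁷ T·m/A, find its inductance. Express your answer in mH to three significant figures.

L ≈ 4.72 mH

For a thin toroid, L = μ₀N²A/(2πR).
L = (4π×10⁻⁷)(2610)²(4.330×10^-4) / (2π×0.125 m) = 4.719×10^-3 H.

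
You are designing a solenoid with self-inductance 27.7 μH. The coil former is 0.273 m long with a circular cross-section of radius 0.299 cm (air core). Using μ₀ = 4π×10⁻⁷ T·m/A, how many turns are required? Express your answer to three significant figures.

A = πr² = π(2.990×10^-3 m)² = 2.809×10^-5 m².
From L = μ₀N²A/ℓ, N = √(Lℓ / (μ₀A)).
N = √[(2.770×10^-5)(0.273) / ((4π×10⁻⁷)×2.809×10^-5)] = √(2.143×10^5) ≈ 462.9.

N ≈ 463 turns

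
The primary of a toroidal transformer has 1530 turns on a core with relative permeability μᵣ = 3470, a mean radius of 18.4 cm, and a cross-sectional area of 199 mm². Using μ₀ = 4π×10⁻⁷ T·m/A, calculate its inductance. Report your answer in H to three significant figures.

L ≈ 1.76 H

For a thin toroid, L = μ₀μᵣN²A/(2πR).
L = (4π×10⁻⁷)(3470)(1530)²(1.990×10^-4) / (2π×0.184 m) = 1.757 H.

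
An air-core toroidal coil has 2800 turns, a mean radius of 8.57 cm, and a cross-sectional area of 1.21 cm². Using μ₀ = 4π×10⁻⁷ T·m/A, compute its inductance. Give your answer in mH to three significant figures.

L ≈ 2.21 mH

For a thin toroid, L = μ₀N²A/(2πR).
L = (4π×10⁻⁷)(2800)²(1.210×10^-4) / (2π×8.570×10^-2 m) = 2.214×10^-3 H.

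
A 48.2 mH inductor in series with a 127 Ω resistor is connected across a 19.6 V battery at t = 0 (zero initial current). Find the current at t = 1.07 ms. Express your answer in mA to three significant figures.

I ≈ 145 mA

τ = L/R = 4.820×10^-2/127 = 3.795×10^-4 s; final current I_∞ = ε/R = 19.6/127 = 0.1543 A.
I(t) = I_∞(1 − e^(−t/τ)) with t/τ = 2.819.
I = (0.1543)(1 − e^(−2.819)) = 0.1451 A.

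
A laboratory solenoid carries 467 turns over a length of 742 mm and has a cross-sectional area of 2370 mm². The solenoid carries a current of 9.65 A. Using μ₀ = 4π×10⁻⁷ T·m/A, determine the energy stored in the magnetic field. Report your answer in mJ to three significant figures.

A = 2370 mm² = 2.370×10^-3 m².
L = μ₀N²A/ℓ = (4π×10⁻⁷)(467)²(2.370×10^-3)/(0.742) = 8.754×10^-4 H.
U = ½LI² = ½(8.754×10^-4)(9.65)² = 4.076×10^-2 J.

U ≈ 40.8 mJ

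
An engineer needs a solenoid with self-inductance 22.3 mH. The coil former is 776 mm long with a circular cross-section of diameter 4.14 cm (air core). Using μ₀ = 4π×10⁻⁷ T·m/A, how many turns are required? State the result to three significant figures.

A = π(d/2)² = π(2.070×10^-2 m)² = 1.346×10^-3 m².
From L = μ₀N²A/ℓ, N = √(Lℓ / (μ₀A)).
N = √[(2.230×10^-2)(0.776) / ((4π×10⁻⁷)×1.346×10^-3)] = √(1.023×10^7) ≈ 3198.4.

N ≈ 3200 turns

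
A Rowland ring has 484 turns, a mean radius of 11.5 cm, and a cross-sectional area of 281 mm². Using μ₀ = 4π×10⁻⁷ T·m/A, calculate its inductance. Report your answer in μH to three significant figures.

For a thin toroid, L = μ₀N²A/(2πR).
L = (4π×10⁻⁷)(484)²(2.810×10^-4) / (2π×0.115 m) = 1.1448×10^-4 H.

L ≈ 114 μH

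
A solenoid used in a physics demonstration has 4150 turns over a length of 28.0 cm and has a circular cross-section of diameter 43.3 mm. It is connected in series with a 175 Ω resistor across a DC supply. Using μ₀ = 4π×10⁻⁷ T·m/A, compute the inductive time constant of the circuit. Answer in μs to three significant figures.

A = π(d/2)² = π(2.165×10^-2 m)² = 1.473×10^-3 m².
L = μ₀N²A/ℓ = (4π×10⁻⁷)(4150)²(1.473×10^-3)/(0.28) = 0.1138 H.
τ = L/R = (0.1138)/(175) = 6.504×10^-4 s.

τ ≈ 650 μs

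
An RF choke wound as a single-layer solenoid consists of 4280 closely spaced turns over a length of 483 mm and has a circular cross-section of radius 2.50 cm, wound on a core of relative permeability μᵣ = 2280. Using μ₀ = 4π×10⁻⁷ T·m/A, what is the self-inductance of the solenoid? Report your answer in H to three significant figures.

A = πr² = π(2.500×10^-2 m)² = 1.963×10^-3 m².
For a long solenoid, L = μ₀μᵣN²A/ℓ.
L = (4π×10⁻⁷)(2280)(4280)²(1.963×10^-3)/(0.483 m) = 213.4 H.

L ≈ 213 H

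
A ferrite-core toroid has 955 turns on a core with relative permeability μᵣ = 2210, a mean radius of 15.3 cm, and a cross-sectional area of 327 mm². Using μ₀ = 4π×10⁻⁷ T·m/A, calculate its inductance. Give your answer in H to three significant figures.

For a thin toroid, L = μ₀μᵣN²A/(2πR).
L = (4π×10⁻⁷)(2210)(955)²(3.270×10^-4) / (2π×0.153 m) = 0.8616 H.

L ≈ 0.862 H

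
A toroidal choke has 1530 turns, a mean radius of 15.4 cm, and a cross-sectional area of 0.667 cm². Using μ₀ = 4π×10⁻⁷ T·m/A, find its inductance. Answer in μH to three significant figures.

For a thin toroid, L = μ₀N²A/(2πR).
L = (4π×10⁻⁷)(1530)²(6.670×10^-5) / (2π×0.154 m) = 2.028×10^-4 H.

L ≈ 203 μH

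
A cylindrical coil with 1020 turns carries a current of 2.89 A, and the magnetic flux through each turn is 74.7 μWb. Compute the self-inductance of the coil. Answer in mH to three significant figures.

L ≈ 26.4 mH

Self-inductance is defined by L = NΦ_B/I (flux linkage over current).
L = (1020)(7.470×10^-5 Wb)/(2.89 A) = 2.636×10^-2 H.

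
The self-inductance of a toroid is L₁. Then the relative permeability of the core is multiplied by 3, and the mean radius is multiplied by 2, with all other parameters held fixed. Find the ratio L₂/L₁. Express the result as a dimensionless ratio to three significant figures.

L₂/L₁ = 1.50

For a toroid, L ∝ μᵣN²A/R.
L₂/L₁ = (3) × (2)^-1 = 1.50.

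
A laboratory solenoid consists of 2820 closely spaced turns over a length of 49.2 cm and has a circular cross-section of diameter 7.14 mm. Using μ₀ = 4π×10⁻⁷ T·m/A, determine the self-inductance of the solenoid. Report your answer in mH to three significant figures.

L ≈ 0.813 mH

A = π(d/2)² = π(3.570×10^-3 m)² = 4.004×10^-5 m².
For a long solenoid, L = μ₀N²A/ℓ.
L = (4π×10⁻⁷)(2820)²(4.004×10^-5)/(0.492 m) = 8.133×10^-4 H.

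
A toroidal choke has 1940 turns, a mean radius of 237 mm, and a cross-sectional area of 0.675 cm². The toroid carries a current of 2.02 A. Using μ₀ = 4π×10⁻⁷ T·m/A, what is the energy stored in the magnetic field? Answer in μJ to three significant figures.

U ≈ 437 μJ

L = μ₀N²A/(2πR) = (4π×10⁻⁷)(1940)²(6.750×10^-5)/(2π×0.237) = 2.144×10^-4 H.
U = ½LI² = ½(2.144×10^-4)(2.02)² = 4.374×10^-4 J.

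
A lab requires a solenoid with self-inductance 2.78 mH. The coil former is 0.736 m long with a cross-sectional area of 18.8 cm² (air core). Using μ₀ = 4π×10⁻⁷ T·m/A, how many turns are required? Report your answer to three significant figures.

N ≈ 931 turns

A = 18.8 cm² = 1.880×10^-3 m².
From L = μ₀N²A/ℓ, N = √(Lℓ / (μ₀A)).
N = √[(2.780×10^-3)(0.736) / ((4π×10⁻⁷)×1.880×10^-3)] = √(8.661×10^5) ≈ 930.6.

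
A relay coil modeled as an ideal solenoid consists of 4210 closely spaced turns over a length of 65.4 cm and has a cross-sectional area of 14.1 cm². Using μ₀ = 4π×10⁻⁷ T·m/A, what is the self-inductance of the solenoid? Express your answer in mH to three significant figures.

A = 14.1 cm² = 1.410×10^-3 m².
For a long solenoid, L = μ₀N²A/ℓ.
L = (4π×10⁻⁷)(4210)²(1.410×10^-3)/(0.654 m) = 4.802×10^-2 H.

L ≈ 48.0 mH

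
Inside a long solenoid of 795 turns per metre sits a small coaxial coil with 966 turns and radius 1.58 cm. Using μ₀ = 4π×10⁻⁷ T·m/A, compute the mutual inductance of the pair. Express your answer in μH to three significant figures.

M ≈ 757 μH

The outer solenoid produces a uniform field B₁ = μ₀n₁I₁ across the inner coil,
so the flux linkage is N₂Φ = N₂B₁A₂ = μ₀n₁N₂A₂·I₁, giving M = μ₀n₁N₂A₂.
A₂ = πr² = π(1.580×10^-2 m)² = 7.843×10^-4 m².
M = (4π×10⁻⁷)(795)(966)(7.843×10^-4) = 7.569×10^-4 H.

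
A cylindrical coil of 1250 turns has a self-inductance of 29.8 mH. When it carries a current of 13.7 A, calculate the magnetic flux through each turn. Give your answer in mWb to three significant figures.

From L = NΦ_B/I, the flux per turn is Φ_B = LI/N.
Φ_B = (2.980×10^-2 H)(13.7 A)/1250 = 3.266×10^-4 Wb.

Φ_B ≈ 0.327 mWb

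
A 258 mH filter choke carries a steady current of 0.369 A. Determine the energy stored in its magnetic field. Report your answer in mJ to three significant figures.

Stored magnetic energy: U = ½LI².
U = ½(0.258 H)(0.369 A)² = 1.756×10^-2 J.

U ≈ 17.6 mJ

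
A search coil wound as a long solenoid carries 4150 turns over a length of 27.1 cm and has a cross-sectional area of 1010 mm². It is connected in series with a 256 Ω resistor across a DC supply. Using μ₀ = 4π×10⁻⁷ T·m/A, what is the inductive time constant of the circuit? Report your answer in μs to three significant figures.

τ ≈ 315 μs

A = 1010 mm² = 1.010×10^-3 m².
L = μ₀N²A/ℓ = (4π×10⁻⁷)(4150)²(1.010×10^-3)/(0.271) = 8.066×10^-2 H.
τ = L/R = (8.066×10^-2)/(256) = 3.151×10^-4 s.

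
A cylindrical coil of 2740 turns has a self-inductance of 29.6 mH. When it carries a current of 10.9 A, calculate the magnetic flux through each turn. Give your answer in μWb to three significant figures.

From L = NΦ_B/I, the flux per turn is Φ_B = LI/N.
Φ_B = (2.960×10^-2 H)(10.9 A)/2740 = 1.178×10^-4 Wb.

Φ_B ≈ 118 μWb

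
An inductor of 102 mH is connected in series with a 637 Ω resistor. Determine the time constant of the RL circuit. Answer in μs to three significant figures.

τ ≈ 160 μs

τ = L/R = (0.102 H)/(637 Ω) = 1.601×10^-4 s.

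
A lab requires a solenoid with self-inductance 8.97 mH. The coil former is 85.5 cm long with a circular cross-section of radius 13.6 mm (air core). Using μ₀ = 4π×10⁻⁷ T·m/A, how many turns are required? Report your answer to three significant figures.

A = πr² = π(1.360×10^-2 m)² = 5.811×10^-4 m².
From L = μ₀N²A/ℓ, N = √(Lℓ / (μ₀A)).
N = √[(8.970×10^-3)(0.855) / ((4π×10⁻⁷)×5.811×10^-4)] = √(1.050×10^7) ≈ 3240.9.

N ≈ 3240 turns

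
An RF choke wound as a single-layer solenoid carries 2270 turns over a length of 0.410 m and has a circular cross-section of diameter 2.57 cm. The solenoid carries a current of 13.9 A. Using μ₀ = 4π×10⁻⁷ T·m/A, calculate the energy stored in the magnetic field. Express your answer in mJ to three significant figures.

U ≈ 791 mJ

A = π(d/2)² = π(1.285×10^-2 m)² = 5.187×10^-4 m².
L = μ₀N²A/ℓ = (4π×10⁻⁷)(2270)²(5.187×10^-4)/(0.41) = 8.193×10^-3 H.
U = ½LI² = ½(8.193×10^-3)(13.9)² = 0.79147 J.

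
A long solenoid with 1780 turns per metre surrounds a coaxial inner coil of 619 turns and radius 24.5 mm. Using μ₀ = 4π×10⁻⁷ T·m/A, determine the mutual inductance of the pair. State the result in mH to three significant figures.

M ≈ 2.61 mH

The outer solenoid produces a uniform field B₁ = μ₀n₁I₁ across the inner coil,
so the flux linkage is N₂Φ = N₂B₁A₂ = μ₀n₁N₂A₂·I₁, giving M = μ₀n₁N₂A₂.
A₂ = πr² = π(2.450×10^-2 m)² = 1.886×10^-3 m².
M = (4π×10⁻⁷)(1780)(619)(1.886×10^-3) = 2.611×10^-3 H.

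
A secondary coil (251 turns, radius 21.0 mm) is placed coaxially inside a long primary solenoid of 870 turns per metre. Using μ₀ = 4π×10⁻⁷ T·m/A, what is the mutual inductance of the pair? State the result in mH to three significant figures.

The outer solenoid produces a uniform field B₁ = μ₀n₁I₁ across the inner coil,
so the flux linkage is N₂Φ = N₂B₁A₂ = μ₀n₁N₂A₂·I₁, giving M = μ₀n₁N₂A₂.
A₂ = πr² = π(2.100×10^-2 m)² = 1.385×10^-3 m².
M = (4π×10⁻⁷)(870)(251)(1.385×10^-3) = 3.802×10^-4 H.

M ≈ 0.380 mH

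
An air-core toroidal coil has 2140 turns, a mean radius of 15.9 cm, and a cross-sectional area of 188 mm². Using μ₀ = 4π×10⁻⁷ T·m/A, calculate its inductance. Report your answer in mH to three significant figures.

L ≈ 1.08 mH

For a thin toroid, L = μ₀N²A/(2πR).
L = (4π×10⁻⁷)(2140)²(1.880×10^-4) / (2π×0.159 m) = 1.083×10^-3 H.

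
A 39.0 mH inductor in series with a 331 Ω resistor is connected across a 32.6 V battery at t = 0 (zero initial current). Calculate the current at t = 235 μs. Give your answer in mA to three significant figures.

τ = L/R = 3.900×10^-2/331 = 1.178×10^-4 s; final current I_∞ = ε/R = 32.6/331 = 9.849×10^-2 A.
I(t) = I_∞(1 − e^(−t/τ)) with t/τ = 1.994.
I = (9.849×10^-2)(1 − e^(−1.994)) = 8.509×10^-2 A.

I ≈ 85.1 mA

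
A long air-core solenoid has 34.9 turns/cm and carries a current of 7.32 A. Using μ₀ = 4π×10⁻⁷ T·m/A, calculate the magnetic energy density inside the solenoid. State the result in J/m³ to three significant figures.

u ≈ 410 J/m³

B = μ₀nI = (4π×10⁻⁷)(3.490×10^3)(7.32) = 3.210×10^-2 T.
u = B²/(2μ₀) = (3.210×10^-2)²/(2×4π×10⁻⁷) = 410.1 J/m³.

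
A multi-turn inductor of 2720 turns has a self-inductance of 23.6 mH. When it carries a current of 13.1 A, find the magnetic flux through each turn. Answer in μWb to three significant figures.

Φ_B ≈ 114 μWb

From L = NΦ_B/I, the flux per turn is Φ_B = LI/N.
Φ_B = (2.360×10^-2 H)(13.1 A)/2720 = 1.137×10^-4 Wb.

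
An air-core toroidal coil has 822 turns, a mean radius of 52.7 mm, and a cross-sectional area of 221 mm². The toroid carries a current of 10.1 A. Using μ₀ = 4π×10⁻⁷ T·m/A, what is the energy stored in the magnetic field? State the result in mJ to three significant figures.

L = μ₀N²A/(2πR) = (4π×10⁻⁷)(822)²(2.210×10^-4)/(2π×5.270×10^-2) = 5.667×10^-4 H.
U = ½LI² = ½(5.667×10^-4)(10.1)² = 2.890×10^-2 J.

U ≈ 28.9 mJ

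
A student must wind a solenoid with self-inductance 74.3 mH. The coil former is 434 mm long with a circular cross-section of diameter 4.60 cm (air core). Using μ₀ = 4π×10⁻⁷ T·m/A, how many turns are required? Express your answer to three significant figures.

A = π(d/2)² = π(2.300×10^-2 m)² = 1.662×10^-3 m².
From L = μ₀N²A/ℓ, N = √(Lℓ / (μ₀A)).
N = √[(7.430×10^-2)(0.434) / ((4π×10⁻⁷)×1.662×10^-3)] = √(1.544×10^7) ≈ 3929.4.

N ≈ 3930 turns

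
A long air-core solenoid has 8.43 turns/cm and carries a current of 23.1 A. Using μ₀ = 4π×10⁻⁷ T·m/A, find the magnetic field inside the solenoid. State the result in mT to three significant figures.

Inside a long solenoid, B = μ₀nI.
B = (4π×10⁻⁷)(843 m⁻¹)(23.1 A) = 2.447×10^-2 T.

B ≈ 24.5 mT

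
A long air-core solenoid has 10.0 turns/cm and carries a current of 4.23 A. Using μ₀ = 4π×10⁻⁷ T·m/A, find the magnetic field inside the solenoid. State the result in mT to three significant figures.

B ≈ 5.32 mT

Inside a long solenoid, B = μ₀nI.
B = (4π×10⁻⁷)(1.000×10^3 m⁻¹)(4.23 A) = 5.316×10^-3 T.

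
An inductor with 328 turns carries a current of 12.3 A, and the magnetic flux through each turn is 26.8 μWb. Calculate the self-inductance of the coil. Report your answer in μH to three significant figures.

Self-inductance is defined by L = NΦ_B/I (flux linkage over current).
L = (328)(2.680×10^-5 Wb)/(12.3 A) = 7.147×10^-4 H.

L ≈ 715 μH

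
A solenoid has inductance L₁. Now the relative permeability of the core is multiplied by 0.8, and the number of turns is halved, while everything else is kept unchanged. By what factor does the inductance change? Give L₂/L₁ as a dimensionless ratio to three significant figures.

L₂/L₁ = 0.200

For a solenoid, L ∝ μᵣN²A/ℓ.
L₂/L₁ = (0.8) × (0.5)^2 = 0.200.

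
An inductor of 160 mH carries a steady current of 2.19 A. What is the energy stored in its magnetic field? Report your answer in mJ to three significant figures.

Stored magnetic energy: U = ½LI².
U = ½(0.16 H)(2.19 A)² = 0.3837 J.

U ≈ 384 mJ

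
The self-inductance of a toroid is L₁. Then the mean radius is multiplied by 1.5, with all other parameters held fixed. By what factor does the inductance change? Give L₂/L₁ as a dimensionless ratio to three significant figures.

L₂/L₁ = 0.667

For a toroid, L ∝ μᵣN²A/R.
L₂/L₁ = (1.5)^-1 = 0.667.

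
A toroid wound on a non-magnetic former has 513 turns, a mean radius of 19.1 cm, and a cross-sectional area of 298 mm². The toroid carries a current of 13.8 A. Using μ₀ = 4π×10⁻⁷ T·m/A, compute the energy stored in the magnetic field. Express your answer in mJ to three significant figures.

L = μ₀N²A/(2πR) = (4π×10⁻⁷)(513)²(2.980×10^-4)/(2π×0.191) = 8.212×10^-5 H.
U = ½LI² = ½(8.212×10^-5)(13.8)² = 7.819×10^-3 J.

U ≈ 7.82 mJ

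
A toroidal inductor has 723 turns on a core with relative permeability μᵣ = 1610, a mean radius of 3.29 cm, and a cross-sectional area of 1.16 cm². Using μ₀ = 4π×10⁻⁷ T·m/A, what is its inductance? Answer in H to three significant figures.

L ≈ 0.593 H

For a thin toroid, L = μ₀μᵣN²A/(2πR).
L = (4π×10⁻⁷)(1610)(723)²(1.160×10^-4) / (2π×3.290×10^-2 m) = 0.59346 H.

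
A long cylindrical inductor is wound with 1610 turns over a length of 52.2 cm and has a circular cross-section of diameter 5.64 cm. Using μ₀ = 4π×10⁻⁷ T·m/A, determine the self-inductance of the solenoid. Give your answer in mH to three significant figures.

L ≈ 15.6 mH

A = π(d/2)² = π(2.820×10^-2 m)² = 2.498×10^-3 m².
For a long solenoid, L = μ₀N²A/ℓ.
L = (4π×10⁻⁷)(1610)²(2.498×10^-3)/(0.522 m) = 1.559×10^-2 H.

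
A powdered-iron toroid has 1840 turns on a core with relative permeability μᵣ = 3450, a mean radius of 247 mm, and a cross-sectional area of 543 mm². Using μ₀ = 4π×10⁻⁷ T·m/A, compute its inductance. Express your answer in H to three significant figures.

For a thin toroid, L = μ₀μᵣN²A/(2πR).
L = (4π×10⁻⁷)(3450)(1840)²(5.430×10^-4) / (2π×0.247 m) = 5.136 H.

L ≈ 5.14 H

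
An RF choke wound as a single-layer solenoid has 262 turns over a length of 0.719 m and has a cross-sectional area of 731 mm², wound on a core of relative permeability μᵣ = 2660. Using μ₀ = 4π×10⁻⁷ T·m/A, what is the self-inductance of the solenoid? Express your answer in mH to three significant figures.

L ≈ 233 mH

A = 731 mm² = 7.310×10^-4 m².
For a long solenoid, L = μ₀μᵣN²A/ℓ.
L = (4π×10⁻⁷)(2660)(262)²(7.310×10^-4)/(0.719 m) = 0.2333 H.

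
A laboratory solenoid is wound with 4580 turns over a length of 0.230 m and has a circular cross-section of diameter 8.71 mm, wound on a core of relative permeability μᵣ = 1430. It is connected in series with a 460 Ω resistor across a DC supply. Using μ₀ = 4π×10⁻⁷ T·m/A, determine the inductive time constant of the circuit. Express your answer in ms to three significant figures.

τ ≈ 21.2 ms

A = π(d/2)² = π(4.355×10^-3 m)² = 5.958×10^-5 m².
L = μ₀μᵣN²A/ℓ = (4π×10⁻⁷)(1430)(4580)²(5.958×10^-5)/(0.23) = 9.765 H.
τ = L/R = (9.765)/(460) = 2.123×10^-2 s.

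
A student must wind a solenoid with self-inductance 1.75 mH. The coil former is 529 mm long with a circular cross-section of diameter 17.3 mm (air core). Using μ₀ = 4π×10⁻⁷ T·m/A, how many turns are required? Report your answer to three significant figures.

N ≈ 1770 turns

A = π(d/2)² = π(8.650×10^-3 m)² = 2.351×10^-4 m².
From L = μ₀N²A/ℓ, N = √(Lℓ / (μ₀A)).
N = √[(1.750×10^-3)(0.529) / ((4π×10⁻⁷)×2.351×10^-4)] = √(3.134×10^6) ≈ 1770.3.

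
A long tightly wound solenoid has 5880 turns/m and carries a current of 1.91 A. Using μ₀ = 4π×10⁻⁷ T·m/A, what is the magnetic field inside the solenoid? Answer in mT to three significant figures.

B ≈ 14.1 mT

Inside a long solenoid, B = μ₀nI.
B = (4π×10⁻⁷)(5.880×10^3 m⁻¹)(1.91 A) = 1.411×10^-2 T.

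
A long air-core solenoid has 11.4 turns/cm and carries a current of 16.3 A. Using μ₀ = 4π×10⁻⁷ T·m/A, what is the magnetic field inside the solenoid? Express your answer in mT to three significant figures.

B ≈ 23.4 mT

Inside a long solenoid, B = μ₀nI.
B = (4π×10⁻⁷)(1.140×10^3 m⁻¹)(16.3 A) = 2.335×10^-2 T.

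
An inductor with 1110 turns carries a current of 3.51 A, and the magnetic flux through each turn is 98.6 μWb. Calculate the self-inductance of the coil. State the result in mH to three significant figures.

Self-inductance is defined by L = NΦ_B/I (flux linkage over current).
L = (1110)(9.860×10^-5 Wb)/(3.51 A) = 3.118×10^-2 H.

L ≈ 31.2 mH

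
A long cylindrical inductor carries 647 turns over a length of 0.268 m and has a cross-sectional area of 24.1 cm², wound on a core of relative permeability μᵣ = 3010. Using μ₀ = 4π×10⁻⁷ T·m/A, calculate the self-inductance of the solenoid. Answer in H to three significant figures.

L ≈ 14.2 H

A = 24.1 cm² = 2.410×10^-3 m².
For a long solenoid, L = μ₀μᵣN²A/ℓ.
L = (4π×10⁻⁷)(3010)(647)²(2.410×10^-3)/(0.268 m) = 14.24 H.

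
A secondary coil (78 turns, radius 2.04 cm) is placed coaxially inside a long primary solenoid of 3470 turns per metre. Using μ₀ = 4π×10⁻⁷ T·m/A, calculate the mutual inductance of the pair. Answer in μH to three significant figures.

The outer solenoid produces a uniform field B₁ = μ₀n₁I₁ across the inner coil,
so the flux linkage is N₂Φ = N₂B₁A₂ = μ₀n₁N₂A₂·I₁, giving M = μ₀n₁N₂A₂.
A₂ = πr² = π(2.040×10^-2 m)² = 1.307×10^-3 m².
M = (4π×10⁻⁷)(3470)(78)(1.307×10^-3) = 4.447×10^-4 H.

M ≈ 445 μH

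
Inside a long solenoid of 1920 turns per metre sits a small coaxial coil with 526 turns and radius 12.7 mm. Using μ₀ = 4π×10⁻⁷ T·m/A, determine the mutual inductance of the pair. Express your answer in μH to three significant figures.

M ≈ 643 μH

The outer solenoid produces a uniform field B₁ = μ₀n₁I₁ across the inner coil,
so the flux linkage is N₂Φ = N₂B₁A₂ = μ₀n₁N₂A₂·I₁, giving M = μ₀n₁N₂A₂.
A₂ = πr² = π(1.270×10^-2 m)² = 5.067×10^-4 m².
M = (4π×10⁻⁷)(1920)(526)(5.067×10^-4) = 6.431×10^-4 H.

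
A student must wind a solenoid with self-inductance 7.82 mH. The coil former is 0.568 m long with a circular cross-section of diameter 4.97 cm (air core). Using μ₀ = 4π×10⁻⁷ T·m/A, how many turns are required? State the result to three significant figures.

N ≈ 1350 turns

A = π(d/2)² = π(2.485×10^-2 m)² = 1.940×10^-3 m².
From L = μ₀N²A/ℓ, N = √(Lℓ / (μ₀A)).
N = √[(7.820×10^-3)(0.568) / ((4π×10⁻⁷)×1.940×10^-3)] = √(1.822×10^6) ≈ 1349.8.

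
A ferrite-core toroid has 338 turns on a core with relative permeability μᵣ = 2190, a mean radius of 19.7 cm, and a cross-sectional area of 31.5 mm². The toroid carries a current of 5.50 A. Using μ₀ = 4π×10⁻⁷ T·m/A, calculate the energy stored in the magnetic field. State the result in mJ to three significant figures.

U ≈ 121 mJ

L = μ₀μᵣN²A/(2πR) = (4π×10⁻⁷)(2190)(338)²(3.150×10^-5)/(2π×0.197) = 8.001×10^-3 H.
U = ½LI² = ½(8.001×10^-3)(5.50)² = 0.121 J.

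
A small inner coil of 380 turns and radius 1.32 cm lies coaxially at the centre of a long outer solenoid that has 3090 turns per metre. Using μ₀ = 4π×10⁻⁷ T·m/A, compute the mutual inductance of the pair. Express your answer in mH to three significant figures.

M ≈ 0.808 mH

The outer solenoid produces a uniform field B₁ = μ₀n₁I₁ across the inner coil,
so the flux linkage is N₂Φ = N₂B₁A₂ = μ₀n₁N₂A₂·I₁, giving M = μ₀n₁N₂A₂.
A₂ = πr² = π(1.320×10^-2 m)² = 5.474×10^-4 m².
M = (4π×10⁻⁷)(3090)(380)(5.474×10^-4) = 8.077×10^-4 H.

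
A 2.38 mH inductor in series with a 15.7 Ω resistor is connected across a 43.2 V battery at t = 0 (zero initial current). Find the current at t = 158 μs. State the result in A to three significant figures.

I ≈ 1.78 A

τ = L/R = 2.380×10^-3/15.7 = 1.516×10^-4 s; final current I_∞ = ε/R = 43.2/15.7 = 2.752 A.
I(t) = I_∞(1 − e^(−t/τ)) with t/τ = 1.042.
I = (2.752)(1 − e^(−1.042)) = 1.781 A.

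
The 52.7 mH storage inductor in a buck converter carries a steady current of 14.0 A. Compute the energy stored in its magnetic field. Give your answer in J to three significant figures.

Stored magnetic energy: U = ½LI².
U = ½(5.270×10^-2 H)(14.0 A)² = 5.1646 J.

U ≈ 5.16 J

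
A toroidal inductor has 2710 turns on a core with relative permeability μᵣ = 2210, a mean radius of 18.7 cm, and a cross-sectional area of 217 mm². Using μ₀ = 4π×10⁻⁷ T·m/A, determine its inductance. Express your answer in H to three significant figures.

L ≈ 3.77 H

For a thin toroid, L = μ₀μᵣN²A/(2πR).
L = (4π×10⁻⁷)(2210)(2710)²(2.170×10^-4) / (2π×0.187 m) = 3.767 H.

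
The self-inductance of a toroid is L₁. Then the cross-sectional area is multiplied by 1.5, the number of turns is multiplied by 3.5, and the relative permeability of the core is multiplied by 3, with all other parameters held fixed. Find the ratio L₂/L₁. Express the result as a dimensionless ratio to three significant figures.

L₂/L₁ = 55.1

For a toroid, L ∝ μᵣN²A/R.
L₂/L₁ = (1.5) × (3.5)^2 × (3) = 55.1.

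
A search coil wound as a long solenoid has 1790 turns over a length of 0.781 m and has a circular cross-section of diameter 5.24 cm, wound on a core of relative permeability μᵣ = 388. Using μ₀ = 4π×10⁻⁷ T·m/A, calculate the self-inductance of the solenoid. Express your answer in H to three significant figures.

L ≈ 4.31 H

A = π(d/2)² = π(2.620×10^-2 m)² = 2.157×10^-3 m².
For a long solenoid, L = μ₀μᵣN²A/ℓ.
L = (4π×10⁻⁷)(388)(1790)²(2.157×10^-3)/(0.781 m) = 4.314 H.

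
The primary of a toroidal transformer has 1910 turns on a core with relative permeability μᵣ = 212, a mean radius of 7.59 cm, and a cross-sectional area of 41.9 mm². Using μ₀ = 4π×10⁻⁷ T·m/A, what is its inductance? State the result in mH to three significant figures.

L ≈ 85.4 mH

For a thin toroid, L = μ₀μᵣN²A/(2πR).
L = (4π×10⁻⁷)(212)(1910)²(4.190×10^-5) / (2π×7.590×10^-2 m) = 8.539×10^-2 H.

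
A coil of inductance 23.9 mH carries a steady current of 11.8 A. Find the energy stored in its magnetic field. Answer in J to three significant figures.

U ≈ 1.66 J

Stored magnetic energy: U = ½LI².
U = ½(2.390×10^-2 H)(11.8 A)² = 1.664 J.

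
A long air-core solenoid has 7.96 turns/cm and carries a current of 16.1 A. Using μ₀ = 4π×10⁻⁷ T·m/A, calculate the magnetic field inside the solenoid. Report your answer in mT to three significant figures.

Inside a long solenoid, B = μ₀nI.
B = (4π×10⁻⁷)(796 m⁻¹)(16.1 A) = 1.610×10^-2 T.

B ≈ 16.1 mT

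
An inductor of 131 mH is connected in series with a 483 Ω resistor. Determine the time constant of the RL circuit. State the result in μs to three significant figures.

τ ≈ 271 μs

τ = L/R = (0.131 H)/(483 Ω) = 2.712×10^-4 s.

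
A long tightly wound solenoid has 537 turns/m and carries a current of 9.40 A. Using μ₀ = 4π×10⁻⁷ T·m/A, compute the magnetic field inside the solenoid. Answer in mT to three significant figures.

Inside a long solenoid, B = μ₀nI.
B = (4π×10⁻⁷)(537 m⁻¹)(9.40 A) = 6.343×10^-3 T.

B ≈ 6.34 mT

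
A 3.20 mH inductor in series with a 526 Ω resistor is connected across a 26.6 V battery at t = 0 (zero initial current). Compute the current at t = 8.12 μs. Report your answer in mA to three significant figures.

I ≈ 37.3 mA

τ = L/R = 3.200×10^-3/526 = 6.084×10^-6 s; final current I_∞ = ε/R = 26.6/526 = 5.057×10^-2 A.
I(t) = I_∞(1 − e^(−t/τ)) with t/τ = 1.335.
I = (5.057×10^-2)(1 − e^(−1.335)) = 3.726×10^-2 A.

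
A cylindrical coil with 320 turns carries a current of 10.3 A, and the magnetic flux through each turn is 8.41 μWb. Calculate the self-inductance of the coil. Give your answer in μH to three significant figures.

Self-inductance is defined by L = NΦ_B/I (flux linkage over current).
L = (320)(8.410×10^-6 Wb)/(10.3 A) = 2.613×10^-4 H.

L ≈ 261 μH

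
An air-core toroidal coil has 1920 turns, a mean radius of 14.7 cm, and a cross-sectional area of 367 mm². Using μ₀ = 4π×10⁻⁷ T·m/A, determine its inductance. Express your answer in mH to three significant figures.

L ≈ 1.84 mH

For a thin toroid, L = μ₀N²A/(2πR).
L = (4π×10⁻⁷)(1920)²(3.670×10^-4) / (2π×0.147 m) = 1.841×10^-3 H.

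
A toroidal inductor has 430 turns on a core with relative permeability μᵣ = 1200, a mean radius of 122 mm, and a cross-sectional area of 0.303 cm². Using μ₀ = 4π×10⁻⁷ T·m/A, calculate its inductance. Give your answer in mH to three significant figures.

L ≈ 11.0 mH

For a thin toroid, L = μ₀μᵣN²A/(2πR).
L = (4π×10⁻⁷)(1200)(430)²(3.030×10^-5) / (2π×0.122 m) = 1.102×10^-2 H.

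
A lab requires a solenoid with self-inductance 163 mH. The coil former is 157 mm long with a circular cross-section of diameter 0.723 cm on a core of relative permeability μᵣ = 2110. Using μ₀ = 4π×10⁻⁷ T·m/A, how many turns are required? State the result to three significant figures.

N ≈ 485 turns

A = π(d/2)² = π(3.615×10^-3 m)² = 4.106×10^-5 m².
From L = μ₀μᵣN²A/ℓ, N = √(Lℓ / (μ₀μᵣA)).
N = √[(0.163)(0.157) / ((4π×10⁻⁷)(2110)×4.106×10^-5)] = √(2.351×10^5) ≈ 484.9.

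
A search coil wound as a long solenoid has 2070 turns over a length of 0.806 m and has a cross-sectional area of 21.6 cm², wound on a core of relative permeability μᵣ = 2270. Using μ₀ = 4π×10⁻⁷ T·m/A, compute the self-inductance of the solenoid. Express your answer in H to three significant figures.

A = 21.6 cm² = 2.160×10^-3 m².
For a long solenoid, L = μ₀μᵣN²A/ℓ.
L = (4π×10⁻⁷)(2270)(2070)²(2.160×10^-3)/(0.806 m) = 32.76 H.

L ≈ 32.8 H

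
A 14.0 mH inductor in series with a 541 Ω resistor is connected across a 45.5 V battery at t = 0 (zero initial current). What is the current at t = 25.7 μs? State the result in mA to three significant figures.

I ≈ 53.0 mA

τ = L/R = 1.400×10^-2/541 = 2.588×10^-5 s; final current I_∞ = ε/R = 45.5/541 = 8.410×10^-2 A.
I(t) = I_∞(1 − e^(−t/τ)) with t/τ = 0.993.
I = (8.410×10^-2)(1 − e^(−0.993)) = 5.295×10^-2 A.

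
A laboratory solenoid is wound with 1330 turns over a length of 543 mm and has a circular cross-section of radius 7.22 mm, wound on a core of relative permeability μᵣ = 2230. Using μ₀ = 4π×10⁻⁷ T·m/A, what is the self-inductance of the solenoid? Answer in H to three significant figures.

L ≈ 1.50 H

A = πr² = π(7.220×10^-3 m)² = 1.638×10^-4 m².
For a long solenoid, L = μ₀μᵣN²A/ℓ.
L = (4π×10⁻⁷)(2230)(1330)²(1.638×10^-4)/(0.543 m) = 1.495 H.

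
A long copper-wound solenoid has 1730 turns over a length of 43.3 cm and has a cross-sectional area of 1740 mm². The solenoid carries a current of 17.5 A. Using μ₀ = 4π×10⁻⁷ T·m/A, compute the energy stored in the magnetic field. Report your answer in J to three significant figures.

A = 1740 mm² = 1.740×10^-3 m².
L = μ₀N²A/ℓ = (4π×10⁻⁷)(1730)²(1.740×10^-3)/(0.433) = 1.511×10^-2 H.
U = ½LI² = ½(1.511×10^-2)(17.5)² = 2.314 J.

U ≈ 2.31 J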